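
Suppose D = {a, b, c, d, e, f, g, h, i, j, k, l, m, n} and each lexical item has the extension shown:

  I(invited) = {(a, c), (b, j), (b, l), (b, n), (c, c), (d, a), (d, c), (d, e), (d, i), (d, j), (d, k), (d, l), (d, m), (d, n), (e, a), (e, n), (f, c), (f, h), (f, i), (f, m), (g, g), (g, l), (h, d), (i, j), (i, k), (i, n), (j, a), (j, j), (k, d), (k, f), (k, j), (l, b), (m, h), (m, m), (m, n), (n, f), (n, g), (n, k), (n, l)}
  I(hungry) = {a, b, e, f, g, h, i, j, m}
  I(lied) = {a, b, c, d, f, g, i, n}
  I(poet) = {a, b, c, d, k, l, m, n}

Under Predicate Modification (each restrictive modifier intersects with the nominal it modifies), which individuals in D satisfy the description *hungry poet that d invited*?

⟦that d invited⟧ = {x : ⟨d, x⟩ ∈ ⟦invited⟧} = {a, c, e, i, j, k, l, m, n}
⟦poet⟧ = {a, b, c, d, k, l, m, n}
… ∩ ⟦that d invited⟧ = {a, b, c, d, k, l, m, n} ∩ {a, c, e, i, j, k, l, m, n} = {a, c, k, l, m, n}
… ∩ ⟦hungry⟧ = {a, c, k, l, m, n} ∩ {a, b, e, f, g, h, i, j, m} = {a, m}
So ⟦hungry poet that d invited⟧ = {a, m}.

{a, m}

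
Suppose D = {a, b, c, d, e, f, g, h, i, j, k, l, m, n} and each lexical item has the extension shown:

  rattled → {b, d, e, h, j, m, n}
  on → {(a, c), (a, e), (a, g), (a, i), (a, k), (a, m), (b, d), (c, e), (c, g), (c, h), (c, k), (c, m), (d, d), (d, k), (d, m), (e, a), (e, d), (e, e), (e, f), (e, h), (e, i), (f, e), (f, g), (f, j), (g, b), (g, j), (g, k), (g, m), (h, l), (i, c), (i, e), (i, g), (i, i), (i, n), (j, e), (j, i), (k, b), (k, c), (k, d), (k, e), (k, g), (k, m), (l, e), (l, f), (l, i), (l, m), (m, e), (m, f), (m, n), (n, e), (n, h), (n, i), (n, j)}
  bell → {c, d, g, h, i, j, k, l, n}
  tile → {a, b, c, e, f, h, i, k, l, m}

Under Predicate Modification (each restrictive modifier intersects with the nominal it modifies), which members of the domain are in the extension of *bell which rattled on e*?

{j, n}

⟦which rattled⟧ = ⟦rattled⟧ = {b, d, e, h, j, m, n}
⟦on e⟧ = {x : ⟨x, e⟩ ∈ ⟦on⟧} = {a, c, e, f, i, j, k, l, m, n}
⟦bell⟧ = {c, d, g, h, i, j, k, l, n}
… ∩ ⟦which rattled⟧ = {c, d, g, h, i, j, k, l, n} ∩ {b, d, e, h, j, m, n} = {d, h, j, n}
… ∩ ⟦on e⟧ = {d, h, j, n} ∩ {a, c, e, f, i, j, k, l, m, n} = {j, n}
So ⟦bell which rattled on e⟧ = {j, n}.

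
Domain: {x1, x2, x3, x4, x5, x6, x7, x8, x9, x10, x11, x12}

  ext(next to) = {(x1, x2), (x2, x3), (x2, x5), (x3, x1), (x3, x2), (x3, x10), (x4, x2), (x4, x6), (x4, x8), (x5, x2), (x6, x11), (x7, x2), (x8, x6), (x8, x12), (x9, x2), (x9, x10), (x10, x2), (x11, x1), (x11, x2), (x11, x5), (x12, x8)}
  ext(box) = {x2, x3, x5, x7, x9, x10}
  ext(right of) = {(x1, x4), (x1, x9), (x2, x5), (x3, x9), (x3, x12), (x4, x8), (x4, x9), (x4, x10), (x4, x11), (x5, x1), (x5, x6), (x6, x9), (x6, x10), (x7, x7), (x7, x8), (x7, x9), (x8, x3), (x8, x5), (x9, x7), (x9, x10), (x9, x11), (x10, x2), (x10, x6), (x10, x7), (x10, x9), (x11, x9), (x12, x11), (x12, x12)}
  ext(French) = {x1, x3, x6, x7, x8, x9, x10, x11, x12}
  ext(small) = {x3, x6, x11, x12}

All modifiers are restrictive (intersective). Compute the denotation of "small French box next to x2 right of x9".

⟦next to x2⟧ = {x : ⟨x, x2⟩ ∈ ⟦next to⟧} = {x1, x3, x4, x5, x7, x9, x10, x11}
⟦right of x9⟧ = {x : ⟨x, x9⟩ ∈ ⟦right of⟧} = {x1, x3, x4, x6, x7, x10, x11}
⟦box⟧ = {x2, x3, x5, x7, x9, x10}
… ∩ ⟦next to x2⟧ = {x2, x3, x5, x7, x9, x10} ∩ {x1, x3, x4, x5, x7, x9, x10, x11} = {x3, x5, x7, x9, x10}
… ∩ ⟦right of x9⟧ = {x3, x5, x7, x9, x10} ∩ {x1, x3, x4, x6, x7, x10, x11} = {x3, x7, x10}
… ∩ ⟦small⟧ = {x3, x7, x10} ∩ {x3, x6, x11, x12} = {x3}
… ∩ ⟦French⟧ = {x3} ∩ {x1, x3, x6, x7, x8, x9, x10, x11, x12} = {x3}
So ⟦small French box next to x2 right of x9⟧ = {x3}.

{x3}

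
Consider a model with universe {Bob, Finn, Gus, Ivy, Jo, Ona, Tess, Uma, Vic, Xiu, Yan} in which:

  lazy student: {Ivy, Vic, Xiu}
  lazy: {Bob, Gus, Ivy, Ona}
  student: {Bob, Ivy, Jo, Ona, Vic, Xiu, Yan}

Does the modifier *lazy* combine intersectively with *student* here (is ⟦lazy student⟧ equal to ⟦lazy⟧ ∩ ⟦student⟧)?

no

⟦lazy⟧ ∩ ⟦student⟧ = {Bob, Gus, Ivy, Ona} ∩ {Bob, Ivy, Jo, Ona, Vic, Xiu, Yan} = {Bob, Ivy, Ona}
Observed ⟦lazy student⟧ = {Ivy, Vic, Xiu}.
These differ, so the modifier is not intersective in this model.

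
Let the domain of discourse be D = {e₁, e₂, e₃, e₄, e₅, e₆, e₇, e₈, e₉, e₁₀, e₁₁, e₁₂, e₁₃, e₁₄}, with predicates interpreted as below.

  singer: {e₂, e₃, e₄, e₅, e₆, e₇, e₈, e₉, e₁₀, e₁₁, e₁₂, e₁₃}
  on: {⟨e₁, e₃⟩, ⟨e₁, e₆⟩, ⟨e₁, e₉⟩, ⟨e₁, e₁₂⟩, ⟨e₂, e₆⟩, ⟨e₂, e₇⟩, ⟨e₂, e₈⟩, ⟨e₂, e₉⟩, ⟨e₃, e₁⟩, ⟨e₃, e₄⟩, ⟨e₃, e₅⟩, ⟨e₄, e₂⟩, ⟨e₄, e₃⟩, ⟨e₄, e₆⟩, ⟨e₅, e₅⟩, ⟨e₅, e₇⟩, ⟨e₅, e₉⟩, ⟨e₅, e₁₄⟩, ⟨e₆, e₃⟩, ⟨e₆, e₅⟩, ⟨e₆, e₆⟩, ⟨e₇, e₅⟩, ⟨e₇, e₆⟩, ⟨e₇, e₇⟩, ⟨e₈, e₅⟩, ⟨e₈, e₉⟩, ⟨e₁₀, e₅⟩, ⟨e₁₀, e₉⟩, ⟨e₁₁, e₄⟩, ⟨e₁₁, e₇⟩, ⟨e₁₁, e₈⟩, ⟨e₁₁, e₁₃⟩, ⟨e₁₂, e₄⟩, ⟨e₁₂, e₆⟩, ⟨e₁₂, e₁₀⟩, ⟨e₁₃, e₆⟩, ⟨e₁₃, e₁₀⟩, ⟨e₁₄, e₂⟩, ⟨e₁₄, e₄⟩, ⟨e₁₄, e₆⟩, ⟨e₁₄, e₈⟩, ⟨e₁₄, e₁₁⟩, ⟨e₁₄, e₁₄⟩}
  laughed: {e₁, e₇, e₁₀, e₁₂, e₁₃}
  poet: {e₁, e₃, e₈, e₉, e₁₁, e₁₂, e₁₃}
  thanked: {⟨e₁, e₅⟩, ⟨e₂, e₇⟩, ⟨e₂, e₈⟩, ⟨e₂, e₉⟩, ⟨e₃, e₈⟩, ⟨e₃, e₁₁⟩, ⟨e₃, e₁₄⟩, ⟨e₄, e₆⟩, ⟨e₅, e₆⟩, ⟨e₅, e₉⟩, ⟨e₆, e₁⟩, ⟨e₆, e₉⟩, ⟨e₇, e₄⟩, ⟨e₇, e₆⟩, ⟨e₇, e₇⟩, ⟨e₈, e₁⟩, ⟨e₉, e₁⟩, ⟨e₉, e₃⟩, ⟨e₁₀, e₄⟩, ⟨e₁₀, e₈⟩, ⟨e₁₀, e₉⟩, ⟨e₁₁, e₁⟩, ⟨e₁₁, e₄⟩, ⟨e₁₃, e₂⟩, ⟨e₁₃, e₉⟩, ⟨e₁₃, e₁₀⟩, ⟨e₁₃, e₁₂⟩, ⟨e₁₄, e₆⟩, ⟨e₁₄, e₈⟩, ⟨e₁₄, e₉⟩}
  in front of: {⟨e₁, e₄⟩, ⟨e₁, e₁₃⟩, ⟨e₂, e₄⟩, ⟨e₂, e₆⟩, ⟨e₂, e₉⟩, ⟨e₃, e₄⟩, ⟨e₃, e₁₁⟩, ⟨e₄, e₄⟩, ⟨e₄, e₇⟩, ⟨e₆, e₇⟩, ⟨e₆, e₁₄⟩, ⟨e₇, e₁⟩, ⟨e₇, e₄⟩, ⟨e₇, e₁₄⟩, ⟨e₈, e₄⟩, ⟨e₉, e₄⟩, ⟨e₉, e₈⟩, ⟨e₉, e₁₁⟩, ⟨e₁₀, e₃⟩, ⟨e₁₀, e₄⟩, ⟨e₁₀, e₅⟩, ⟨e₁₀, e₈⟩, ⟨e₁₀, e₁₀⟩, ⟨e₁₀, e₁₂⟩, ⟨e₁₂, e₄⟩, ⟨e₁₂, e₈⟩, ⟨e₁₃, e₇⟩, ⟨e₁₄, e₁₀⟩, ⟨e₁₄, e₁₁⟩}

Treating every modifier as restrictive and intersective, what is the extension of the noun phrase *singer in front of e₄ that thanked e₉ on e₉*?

{e₂, e₁₀}

⟦in front of e₄⟧ = {x : ⟨x, e₄⟩ ∈ ⟦in front of⟧} = {e₁, e₂, e₃, e₄, e₇, e₈, e₉, e₁₀, e₁₂}
⟦that thanked e₉⟧ = {x : ⟨x, e₉⟩ ∈ ⟦thanked⟧} = {e₂, e₅, e₆, e₁₀, e₁₃, e₁₄}
⟦on e₉⟧ = {x : ⟨x, e₉⟩ ∈ ⟦on⟧} = {e₁, e₂, e₅, e₈, e₁₀}
⟦singer⟧ = {e₂, e₃, e₄, e₅, e₆, e₇, e₈, e₉, e₁₀, e₁₁, e₁₂, e₁₃}
… ∩ ⟦in front of e₄⟧ = {e₂, e₃, e₄, e₅, e₆, e₇, e₈, e₉, e₁₀, e₁₁, e₁₂, e₁₃} ∩ {e₁, e₂, e₃, e₄, e₇, e₈, e₉, e₁₀, e₁₂} = {e₂, e₃, e₄, e₇, e₈, e₉, e₁₀, e₁₂}
… ∩ ⟦that thanked e₉⟧ = {e₂, e₃, e₄, e₇, e₈, e₉, e₁₀, e₁₂} ∩ {e₂, e₅, e₆, e₁₀, e₁₃, e₁₄} = {e₂, e₁₀}
… ∩ ⟦on e₉⟧ = {e₂, e₁₀} ∩ {e₁, e₂, e₅, e₈, e₁₀} = {e₂, e₁₀}
So ⟦singer in front of e₄ that thanked e₉ on e₉⟧ = {e₂, e₁₀}.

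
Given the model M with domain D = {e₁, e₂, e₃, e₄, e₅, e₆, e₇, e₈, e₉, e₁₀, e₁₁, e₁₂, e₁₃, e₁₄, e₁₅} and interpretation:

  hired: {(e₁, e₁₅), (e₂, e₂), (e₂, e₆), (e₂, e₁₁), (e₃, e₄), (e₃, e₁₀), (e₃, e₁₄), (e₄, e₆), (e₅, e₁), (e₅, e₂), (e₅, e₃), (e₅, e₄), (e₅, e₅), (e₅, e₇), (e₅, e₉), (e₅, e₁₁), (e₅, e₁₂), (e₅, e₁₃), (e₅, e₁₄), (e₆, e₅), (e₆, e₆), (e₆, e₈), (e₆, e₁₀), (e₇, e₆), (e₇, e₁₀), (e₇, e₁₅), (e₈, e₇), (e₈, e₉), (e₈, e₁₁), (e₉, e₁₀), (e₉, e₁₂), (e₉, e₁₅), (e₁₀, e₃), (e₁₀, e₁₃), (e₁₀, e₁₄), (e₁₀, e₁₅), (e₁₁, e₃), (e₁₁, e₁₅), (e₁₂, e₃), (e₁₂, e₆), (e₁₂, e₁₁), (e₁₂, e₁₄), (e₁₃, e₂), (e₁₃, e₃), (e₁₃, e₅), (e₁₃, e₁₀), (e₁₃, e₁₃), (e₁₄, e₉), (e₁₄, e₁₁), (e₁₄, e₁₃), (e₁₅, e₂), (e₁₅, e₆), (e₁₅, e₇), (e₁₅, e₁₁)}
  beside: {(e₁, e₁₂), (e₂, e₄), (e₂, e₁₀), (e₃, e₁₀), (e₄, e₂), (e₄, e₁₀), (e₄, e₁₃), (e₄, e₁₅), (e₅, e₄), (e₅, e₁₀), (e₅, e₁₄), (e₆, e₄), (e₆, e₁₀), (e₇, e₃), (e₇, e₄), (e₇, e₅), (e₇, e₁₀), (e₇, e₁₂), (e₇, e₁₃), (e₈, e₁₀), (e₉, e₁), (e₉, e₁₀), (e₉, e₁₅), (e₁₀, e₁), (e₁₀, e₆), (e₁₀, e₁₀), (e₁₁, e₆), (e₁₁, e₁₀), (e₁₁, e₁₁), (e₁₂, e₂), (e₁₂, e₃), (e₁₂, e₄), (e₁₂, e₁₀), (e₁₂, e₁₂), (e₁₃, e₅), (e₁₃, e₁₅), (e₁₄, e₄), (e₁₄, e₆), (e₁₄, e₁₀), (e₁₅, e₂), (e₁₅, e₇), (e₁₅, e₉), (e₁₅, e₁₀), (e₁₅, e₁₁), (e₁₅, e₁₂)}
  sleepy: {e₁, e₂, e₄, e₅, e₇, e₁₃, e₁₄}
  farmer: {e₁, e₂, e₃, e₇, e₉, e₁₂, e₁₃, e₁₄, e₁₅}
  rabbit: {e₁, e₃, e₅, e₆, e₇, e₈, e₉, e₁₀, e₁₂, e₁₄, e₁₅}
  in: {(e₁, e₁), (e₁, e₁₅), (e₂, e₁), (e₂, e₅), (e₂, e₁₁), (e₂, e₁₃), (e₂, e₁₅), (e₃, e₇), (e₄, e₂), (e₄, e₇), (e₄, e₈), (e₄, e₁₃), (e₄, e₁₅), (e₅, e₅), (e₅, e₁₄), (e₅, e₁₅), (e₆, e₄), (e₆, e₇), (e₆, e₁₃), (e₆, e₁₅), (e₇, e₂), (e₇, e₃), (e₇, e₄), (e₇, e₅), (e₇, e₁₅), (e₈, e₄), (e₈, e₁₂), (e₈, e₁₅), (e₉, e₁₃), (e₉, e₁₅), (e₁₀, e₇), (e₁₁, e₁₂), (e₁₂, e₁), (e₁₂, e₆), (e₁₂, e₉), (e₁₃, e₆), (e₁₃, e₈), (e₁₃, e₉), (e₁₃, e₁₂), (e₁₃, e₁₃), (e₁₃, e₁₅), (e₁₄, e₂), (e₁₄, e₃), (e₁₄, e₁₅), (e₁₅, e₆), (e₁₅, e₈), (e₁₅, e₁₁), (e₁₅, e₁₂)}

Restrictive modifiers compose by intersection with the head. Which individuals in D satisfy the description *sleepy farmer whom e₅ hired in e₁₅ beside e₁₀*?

⟦whom e₅ hired⟧ = {x : ⟨e₅, x⟩ ∈ ⟦hired⟧} = {e₁, e₂, e₃, e₄, e₅, e₇, e₉, e₁₁, e₁₂, e₁₃, e₁₄}
⟦in e₁₅⟧ = {x : ⟨x, e₁₅⟩ ∈ ⟦in⟧} = {e₁, e₂, e₄, e₅, e₆, e₇, e₈, e₉, e₁₃, e₁₄}
⟦beside e₁₀⟧ = {x : ⟨x, e₁₀⟩ ∈ ⟦beside⟧} = {e₂, e₃, e₄, e₅, e₆, e₇, e₈, e₉, e₁₀, e₁₁, e₁₂, e₁₄, e₁₅}
⟦farmer⟧ = {e₁, e₂, e₃, e₇, e₉, e₁₂, e₁₃, e₁₄, e₁₅}
… ∩ ⟦whom e₅ hired⟧ = {e₁, e₂, e₃, e₇, e₉, e₁₂, e₁₃, e₁₄, e₁₅} ∩ {e₁, e₂, e₃, e₄, e₅, e₇, e₉, e₁₁, e₁₂, e₁₃, e₁₄} = {e₁, e₂, e₃, e₇, e₉, e₁₂, e₁₃, e₁₄}
… ∩ ⟦in e₁₅⟧ = {e₁, e₂, e₃, e₇, e₉, e₁₂, e₁₃, e₁₄} ∩ {e₁, e₂, e₄, e₅, e₆, e₇, e₈, e₉, e₁₃, e₁₄} = {e₁, e₂, e₇, e₉, e₁₃, e₁₄}
… ∩ ⟦beside e₁₀⟧ = {e₁, e₂, e₇, e₉, e₁₃, e₁₄} ∩ {e₂, e₃, e₄, e₅, e₆, e₇, e₈, e₉, e₁₀, e₁₁, e₁₂, e₁₄, e₁₅} = {e₂, e₇, e₉, e₁₄}
… ∩ ⟦sleepy⟧ = {e₂, e₇, e₉, e₁₄} ∩ {e₁, e₂, e₄, e₅, e₇, e₁₃, e₁₄} = {e₂, e₇, e₁₄}
So ⟦sleepy farmer whom e₅ hired in e₁₅ beside e₁₀⟧ = {e₂, e₇, e₁₄}.

{e₂, e₇, e₁₄}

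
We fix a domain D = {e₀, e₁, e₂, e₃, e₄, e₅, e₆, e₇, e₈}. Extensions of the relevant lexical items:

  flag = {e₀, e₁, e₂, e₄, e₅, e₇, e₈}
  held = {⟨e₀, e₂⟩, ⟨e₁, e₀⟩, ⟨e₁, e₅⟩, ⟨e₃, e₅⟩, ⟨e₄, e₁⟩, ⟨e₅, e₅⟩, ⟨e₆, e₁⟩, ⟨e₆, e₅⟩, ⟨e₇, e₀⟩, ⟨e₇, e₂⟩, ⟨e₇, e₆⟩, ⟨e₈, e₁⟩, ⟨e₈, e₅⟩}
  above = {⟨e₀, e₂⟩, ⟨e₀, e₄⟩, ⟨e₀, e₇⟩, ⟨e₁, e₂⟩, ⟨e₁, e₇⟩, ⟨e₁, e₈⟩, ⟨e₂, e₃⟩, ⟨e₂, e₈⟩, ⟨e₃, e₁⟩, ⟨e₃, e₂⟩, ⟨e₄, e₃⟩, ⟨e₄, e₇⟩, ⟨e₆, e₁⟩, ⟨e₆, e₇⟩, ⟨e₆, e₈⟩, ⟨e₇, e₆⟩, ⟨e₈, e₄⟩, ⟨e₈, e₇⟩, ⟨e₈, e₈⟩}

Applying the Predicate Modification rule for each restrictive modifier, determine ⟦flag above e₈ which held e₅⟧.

⟦above e₈⟧ = {x : ⟨x, e₈⟩ ∈ ⟦above⟧} = {e₁, e₂, e₆, e₈}
⟦which held e₅⟧ = {x : ⟨x, e₅⟩ ∈ ⟦held⟧} = {e₁, e₃, e₅, e₆, e₈}
⟦flag⟧ = {e₀, e₁, e₂, e₄, e₅, e₇, e₈}
… ∩ ⟦above e₈⟧ = {e₀, e₁, e₂, e₄, e₅, e₇, e₈} ∩ {e₁, e₂, e₆, e₈} = {e₁, e₂, e₈}
… ∩ ⟦which held e₅⟧ = {e₁, e₂, e₈} ∩ {e₁, e₃, e₅, e₆, e₈} = {e₁, e₈}
So ⟦flag above e₈ which held e₅⟧ = {e₁, e₈}.

{e₁, e₈}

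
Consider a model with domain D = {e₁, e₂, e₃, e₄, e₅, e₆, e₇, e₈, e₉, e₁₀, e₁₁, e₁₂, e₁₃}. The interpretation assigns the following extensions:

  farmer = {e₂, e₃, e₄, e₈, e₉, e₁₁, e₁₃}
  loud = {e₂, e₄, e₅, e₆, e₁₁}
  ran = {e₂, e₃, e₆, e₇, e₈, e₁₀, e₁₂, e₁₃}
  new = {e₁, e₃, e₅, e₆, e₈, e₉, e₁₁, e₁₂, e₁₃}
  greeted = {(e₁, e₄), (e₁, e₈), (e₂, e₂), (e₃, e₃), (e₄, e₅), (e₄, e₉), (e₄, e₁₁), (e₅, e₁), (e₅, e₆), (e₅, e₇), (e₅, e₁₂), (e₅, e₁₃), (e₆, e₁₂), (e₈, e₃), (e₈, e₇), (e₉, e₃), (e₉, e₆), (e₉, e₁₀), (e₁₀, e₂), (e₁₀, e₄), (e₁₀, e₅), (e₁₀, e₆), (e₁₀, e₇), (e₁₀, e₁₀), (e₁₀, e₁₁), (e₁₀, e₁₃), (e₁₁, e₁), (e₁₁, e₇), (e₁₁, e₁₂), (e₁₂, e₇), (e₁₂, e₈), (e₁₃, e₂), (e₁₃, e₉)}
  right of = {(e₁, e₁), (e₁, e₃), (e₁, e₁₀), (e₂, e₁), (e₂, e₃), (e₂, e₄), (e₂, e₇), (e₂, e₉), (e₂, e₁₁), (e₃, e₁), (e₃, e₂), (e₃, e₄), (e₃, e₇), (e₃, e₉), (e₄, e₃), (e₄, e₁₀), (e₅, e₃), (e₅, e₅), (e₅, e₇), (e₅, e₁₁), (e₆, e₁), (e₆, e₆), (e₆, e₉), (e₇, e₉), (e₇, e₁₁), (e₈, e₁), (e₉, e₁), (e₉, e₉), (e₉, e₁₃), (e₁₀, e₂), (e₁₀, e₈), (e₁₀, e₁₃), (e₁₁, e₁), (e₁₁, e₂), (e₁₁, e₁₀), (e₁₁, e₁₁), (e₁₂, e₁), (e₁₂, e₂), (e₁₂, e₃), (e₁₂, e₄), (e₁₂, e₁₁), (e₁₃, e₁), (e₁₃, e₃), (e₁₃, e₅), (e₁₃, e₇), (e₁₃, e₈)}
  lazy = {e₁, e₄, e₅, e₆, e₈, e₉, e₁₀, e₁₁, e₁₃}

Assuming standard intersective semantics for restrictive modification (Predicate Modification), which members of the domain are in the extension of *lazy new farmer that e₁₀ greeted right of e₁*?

{e₁₁, e₁₃}

⟦that e₁₀ greeted⟧ = {x : ⟨e₁₀, x⟩ ∈ ⟦greeted⟧} = {e₂, e₄, e₅, e₆, e₇, e₁₀, e₁₁, e₁₃}
⟦right of e₁⟧ = {x : ⟨x, e₁⟩ ∈ ⟦right of⟧} = {e₁, e₂, e₃, e₆, e₈, e₉, e₁₁, e₁₂, e₁₃}
⟦farmer⟧ = {e₂, e₃, e₄, e₈, e₉, e₁₁, e₁₃}
… ∩ ⟦that e₁₀ greeted⟧ = {e₂, e₃, e₄, e₈, e₉, e₁₁, e₁₃} ∩ {e₂, e₄, e₅, e₆, e₇, e₁₀, e₁₁, e₁₃} = {e₂, e₄, e₁₁, e₁₃}
… ∩ ⟦right of e₁⟧ = {e₂, e₄, e₁₁, e₁₃} ∩ {e₁, e₂, e₃, e₆, e₈, e₉, e₁₁, e₁₂, e₁₃} = {e₂, e₁₁, e₁₃}
… ∩ ⟦lazy⟧ = {e₂, e₁₁, e₁₃} ∩ {e₁, e₄, e₅, e₆, e₈, e₉, e₁₀, e₁₁, e₁₃} = {e₁₁, e₁₃}
… ∩ ⟦new⟧ = {e₁₁, e₁₃} ∩ {e₁, e₃, e₅, e₆, e₈, e₉, e₁₁, e₁₂, e₁₃} = {e₁₁, e₁₃}
So ⟦lazy new farmer that e₁₀ greeted right of e₁⟧ = {e₁₁, e₁₃}.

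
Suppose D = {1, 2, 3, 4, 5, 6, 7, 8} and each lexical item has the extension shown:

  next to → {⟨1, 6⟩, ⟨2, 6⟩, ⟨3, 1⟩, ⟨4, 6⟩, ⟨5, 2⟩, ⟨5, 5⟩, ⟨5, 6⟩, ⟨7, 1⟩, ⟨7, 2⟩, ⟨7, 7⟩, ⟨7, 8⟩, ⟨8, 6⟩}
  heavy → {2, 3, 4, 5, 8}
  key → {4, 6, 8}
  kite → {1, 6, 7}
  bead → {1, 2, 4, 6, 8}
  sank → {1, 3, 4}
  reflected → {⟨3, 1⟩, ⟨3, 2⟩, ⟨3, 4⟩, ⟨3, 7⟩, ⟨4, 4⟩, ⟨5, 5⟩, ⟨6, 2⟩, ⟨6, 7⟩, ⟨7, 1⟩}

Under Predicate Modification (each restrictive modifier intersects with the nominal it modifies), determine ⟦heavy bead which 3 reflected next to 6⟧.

{2, 4}

⟦which 3 reflected⟧ = {x : ⟨3, x⟩ ∈ ⟦reflected⟧} = {1, 2, 4, 7}
⟦next to 6⟧ = {x : ⟨x, 6⟩ ∈ ⟦next to⟧} = {1, 2, 4, 5, 8}
⟦bead⟧ = {1, 2, 4, 6, 8}
… ∩ ⟦which 3 reflected⟧ = {1, 2, 4, 6, 8} ∩ {1, 2, 4, 7} = {1, 2, 4}
… ∩ ⟦next to 6⟧ = {1, 2, 4} ∩ {1, 2, 4, 5, 8} = {1, 2, 4}
… ∩ ⟦heavy⟧ = {1, 2, 4} ∩ {2, 3, 4, 5, 8} = {2, 4}
So ⟦heavy bead which 3 reflected next to 6⟧ = {2, 4}.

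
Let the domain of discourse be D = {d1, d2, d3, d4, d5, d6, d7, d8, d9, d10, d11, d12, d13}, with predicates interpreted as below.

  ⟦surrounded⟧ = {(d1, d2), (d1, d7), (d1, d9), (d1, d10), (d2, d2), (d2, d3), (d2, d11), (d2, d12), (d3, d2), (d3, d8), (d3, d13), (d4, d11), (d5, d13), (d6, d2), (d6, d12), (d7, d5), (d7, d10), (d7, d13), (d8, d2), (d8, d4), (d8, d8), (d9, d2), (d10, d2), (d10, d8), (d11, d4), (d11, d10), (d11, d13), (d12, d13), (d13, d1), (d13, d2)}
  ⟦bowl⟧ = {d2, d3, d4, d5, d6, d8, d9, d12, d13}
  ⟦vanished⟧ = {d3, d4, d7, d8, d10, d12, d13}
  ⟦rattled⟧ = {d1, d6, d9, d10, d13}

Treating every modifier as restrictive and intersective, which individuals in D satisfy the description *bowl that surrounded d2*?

⟦that surrounded d2⟧ = {x : ⟨x, d2⟩ ∈ ⟦surrounded⟧} = {d1, d2, d3, d6, d8, d9, d10, d13}
⟦bowl⟧ = {d2, d3, d4, d5, d6, d8, d9, d12, d13}
… ∩ ⟦that surrounded d2⟧ = {d2, d3, d4, d5, d6, d8, d9, d12, d13} ∩ {d1, d2, d3, d6, d8, d9, d10, d13} = {d2, d3, d6, d8, d9, d13}
So ⟦bowl that surrounded d2⟧ = {d2, d3, d6, d8, d9, d13}.

{d2, d3, d6, d8, d9, d13}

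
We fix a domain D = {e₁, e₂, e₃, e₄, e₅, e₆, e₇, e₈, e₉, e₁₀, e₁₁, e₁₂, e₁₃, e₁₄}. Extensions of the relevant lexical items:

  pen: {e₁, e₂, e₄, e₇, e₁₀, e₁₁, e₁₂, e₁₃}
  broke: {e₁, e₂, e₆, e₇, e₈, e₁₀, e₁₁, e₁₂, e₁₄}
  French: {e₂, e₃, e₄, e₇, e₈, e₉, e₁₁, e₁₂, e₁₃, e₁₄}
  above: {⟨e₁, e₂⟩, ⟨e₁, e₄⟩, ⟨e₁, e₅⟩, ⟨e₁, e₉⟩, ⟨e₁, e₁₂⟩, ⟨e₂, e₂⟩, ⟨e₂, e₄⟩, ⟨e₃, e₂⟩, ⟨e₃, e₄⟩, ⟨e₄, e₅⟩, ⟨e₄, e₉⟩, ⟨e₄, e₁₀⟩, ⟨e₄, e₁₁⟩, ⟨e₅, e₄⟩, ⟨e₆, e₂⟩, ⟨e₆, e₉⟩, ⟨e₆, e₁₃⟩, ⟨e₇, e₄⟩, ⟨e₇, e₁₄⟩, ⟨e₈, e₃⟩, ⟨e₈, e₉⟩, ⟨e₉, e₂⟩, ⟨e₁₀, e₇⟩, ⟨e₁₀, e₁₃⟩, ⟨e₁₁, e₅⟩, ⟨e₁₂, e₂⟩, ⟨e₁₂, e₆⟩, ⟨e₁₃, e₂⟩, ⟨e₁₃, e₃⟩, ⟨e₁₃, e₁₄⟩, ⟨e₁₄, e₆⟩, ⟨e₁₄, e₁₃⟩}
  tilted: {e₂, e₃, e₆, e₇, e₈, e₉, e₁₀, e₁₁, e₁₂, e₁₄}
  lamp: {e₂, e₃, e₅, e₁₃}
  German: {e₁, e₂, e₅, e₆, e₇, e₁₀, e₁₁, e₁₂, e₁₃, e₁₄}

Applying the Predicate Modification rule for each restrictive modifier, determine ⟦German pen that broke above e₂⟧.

⟦that broke⟧ = ⟦broke⟧ = {e₁, e₂, e₆, e₇, e₈, e₁₀, e₁₁, e₁₂, e₁₄}
⟦above e₂⟧ = {x : ⟨x, e₂⟩ ∈ ⟦above⟧} = {e₁, e₂, e₃, e₆, e₉, e₁₂, e₁₃}
⟦pen⟧ = {e₁, e₂, e₄, e₇, e₁₀, e₁₁, e₁₂, e₁₃}
… ∩ ⟦that broke⟧ = {e₁, e₂, e₄, e₇, e₁₀, e₁₁, e₁₂, e₁₃} ∩ {e₁, e₂, e₆, e₇, e₈, e₁₀, e₁₁, e₁₂, e₁₄} = {e₁, e₂, e₇, e₁₀, e₁₁, e₁₂}
… ∩ ⟦above e₂⟧ = {e₁, e₂, e₇, e₁₀, e₁₁, e₁₂} ∩ {e₁, e₂, e₃, e₆, e₉, e₁₂, e₁₃} = {e₁, e₂, e₁₂}
… ∩ ⟦German⟧ = {e₁, e₂, e₁₂} ∩ {e₁, e₂, e₅, e₆, e₇, e₁₀, e₁₁, e₁₂, e₁₃, e₁₄} = {e₁, e₂, e₁₂}
So ⟦German pen that broke above e₂⟧ = {e₁, e₂, e₁₂}.

{e₁, e₂, e₁₂}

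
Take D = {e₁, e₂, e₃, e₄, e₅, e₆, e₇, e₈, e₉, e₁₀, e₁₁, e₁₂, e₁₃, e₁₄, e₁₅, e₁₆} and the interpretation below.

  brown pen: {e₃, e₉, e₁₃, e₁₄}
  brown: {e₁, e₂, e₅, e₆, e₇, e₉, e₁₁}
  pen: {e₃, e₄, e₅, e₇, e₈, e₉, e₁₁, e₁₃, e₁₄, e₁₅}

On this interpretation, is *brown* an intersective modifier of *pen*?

⟦brown⟧ ∩ ⟦pen⟧ = {e₁, e₂, e₅, e₆, e₇, e₉, e₁₁} ∩ {e₃, e₄, e₅, e₇, e₈, e₉, e₁₁, e₁₃, e₁₄, e₁₅} = {e₅, e₇, e₉, e₁₁}
Observed ⟦brown pen⟧ = {e₃, e₉, e₁₃, e₁₄}.
These differ, so the modifier is not intersective in this model.

no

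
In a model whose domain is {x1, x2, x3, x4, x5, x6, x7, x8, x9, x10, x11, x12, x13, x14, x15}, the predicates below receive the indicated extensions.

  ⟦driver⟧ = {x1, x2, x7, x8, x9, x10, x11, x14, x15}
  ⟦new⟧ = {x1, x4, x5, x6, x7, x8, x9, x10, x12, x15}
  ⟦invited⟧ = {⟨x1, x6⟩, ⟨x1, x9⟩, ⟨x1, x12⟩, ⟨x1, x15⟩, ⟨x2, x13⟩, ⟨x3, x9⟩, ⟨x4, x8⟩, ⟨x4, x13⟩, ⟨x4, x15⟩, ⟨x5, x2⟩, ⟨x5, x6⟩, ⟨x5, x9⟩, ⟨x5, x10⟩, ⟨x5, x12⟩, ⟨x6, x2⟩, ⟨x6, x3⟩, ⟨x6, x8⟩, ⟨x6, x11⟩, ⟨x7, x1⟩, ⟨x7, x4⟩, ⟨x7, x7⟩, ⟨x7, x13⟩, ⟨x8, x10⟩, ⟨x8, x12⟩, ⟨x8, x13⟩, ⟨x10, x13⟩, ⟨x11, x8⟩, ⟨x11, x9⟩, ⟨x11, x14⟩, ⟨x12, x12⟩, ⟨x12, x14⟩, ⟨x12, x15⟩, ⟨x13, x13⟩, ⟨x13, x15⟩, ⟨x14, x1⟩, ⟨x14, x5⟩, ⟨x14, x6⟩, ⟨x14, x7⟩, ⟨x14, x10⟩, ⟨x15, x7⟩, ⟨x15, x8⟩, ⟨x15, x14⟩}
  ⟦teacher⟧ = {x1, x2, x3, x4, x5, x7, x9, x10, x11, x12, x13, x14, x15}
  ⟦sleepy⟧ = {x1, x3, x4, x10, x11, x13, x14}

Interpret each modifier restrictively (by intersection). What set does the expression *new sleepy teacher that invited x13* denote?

{x4, x10}

⟦that invited x13⟧ = {x : ⟨x, x13⟩ ∈ ⟦invited⟧} = {x2, x4, x7, x8, x10, x13}
⟦teacher⟧ = {x1, x2, x3, x4, x5, x7, x9, x10, x11, x12, x13, x14, x15}
… ∩ ⟦that invited x13⟧ = {x1, x2, x3, x4, x5, x7, x9, x10, x11, x12, x13, x14, x15} ∩ {x2, x4, x7, x8, x10, x13} = {x2, x4, x7, x10, x13}
… ∩ ⟦new⟧ = {x2, x4, x7, x10, x13} ∩ {x1, x4, x5, x6, x7, x8, x9, x10, x12, x15} = {x4, x7, x10}
… ∩ ⟦sleepy⟧ = {x4, x7, x10} ∩ {x1, x3, x4, x10, x11, x13, x14} = {x4, x10}
So ⟦new sleepy teacher that invited x13⟧ = {x4, x10}.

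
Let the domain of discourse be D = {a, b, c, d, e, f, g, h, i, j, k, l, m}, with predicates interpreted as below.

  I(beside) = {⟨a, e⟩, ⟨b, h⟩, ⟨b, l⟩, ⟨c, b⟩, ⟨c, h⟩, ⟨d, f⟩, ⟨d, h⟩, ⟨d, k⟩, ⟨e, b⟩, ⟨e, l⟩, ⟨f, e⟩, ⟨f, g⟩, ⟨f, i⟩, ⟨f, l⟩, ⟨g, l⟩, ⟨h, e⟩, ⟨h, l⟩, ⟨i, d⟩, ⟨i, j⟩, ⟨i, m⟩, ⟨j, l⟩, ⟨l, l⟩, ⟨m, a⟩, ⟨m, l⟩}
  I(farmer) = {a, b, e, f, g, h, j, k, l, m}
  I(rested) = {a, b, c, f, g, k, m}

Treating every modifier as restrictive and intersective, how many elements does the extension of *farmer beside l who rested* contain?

4

⟦beside l⟧ = {x : ⟨x, l⟩ ∈ ⟦beside⟧} = {b, e, f, g, h, j, l, m}
⟦who rested⟧ = ⟦rested⟧ = {a, b, c, f, g, k, m}
⟦farmer⟧ = {a, b, e, f, g, h, j, k, l, m}
… ∩ ⟦beside l⟧ = {a, b, e, f, g, h, j, k, l, m} ∩ {b, e, f, g, h, j, l, m} = {b, e, f, g, h, j, l, m}
… ∩ ⟦who rested⟧ = {b, e, f, g, h, j, l, m} ∩ {a, b, c, f, g, k, m} = {b, f, g, m}
⟦farmer beside l who rested⟧ = {b, f, g, m}, so the cardinality is 4.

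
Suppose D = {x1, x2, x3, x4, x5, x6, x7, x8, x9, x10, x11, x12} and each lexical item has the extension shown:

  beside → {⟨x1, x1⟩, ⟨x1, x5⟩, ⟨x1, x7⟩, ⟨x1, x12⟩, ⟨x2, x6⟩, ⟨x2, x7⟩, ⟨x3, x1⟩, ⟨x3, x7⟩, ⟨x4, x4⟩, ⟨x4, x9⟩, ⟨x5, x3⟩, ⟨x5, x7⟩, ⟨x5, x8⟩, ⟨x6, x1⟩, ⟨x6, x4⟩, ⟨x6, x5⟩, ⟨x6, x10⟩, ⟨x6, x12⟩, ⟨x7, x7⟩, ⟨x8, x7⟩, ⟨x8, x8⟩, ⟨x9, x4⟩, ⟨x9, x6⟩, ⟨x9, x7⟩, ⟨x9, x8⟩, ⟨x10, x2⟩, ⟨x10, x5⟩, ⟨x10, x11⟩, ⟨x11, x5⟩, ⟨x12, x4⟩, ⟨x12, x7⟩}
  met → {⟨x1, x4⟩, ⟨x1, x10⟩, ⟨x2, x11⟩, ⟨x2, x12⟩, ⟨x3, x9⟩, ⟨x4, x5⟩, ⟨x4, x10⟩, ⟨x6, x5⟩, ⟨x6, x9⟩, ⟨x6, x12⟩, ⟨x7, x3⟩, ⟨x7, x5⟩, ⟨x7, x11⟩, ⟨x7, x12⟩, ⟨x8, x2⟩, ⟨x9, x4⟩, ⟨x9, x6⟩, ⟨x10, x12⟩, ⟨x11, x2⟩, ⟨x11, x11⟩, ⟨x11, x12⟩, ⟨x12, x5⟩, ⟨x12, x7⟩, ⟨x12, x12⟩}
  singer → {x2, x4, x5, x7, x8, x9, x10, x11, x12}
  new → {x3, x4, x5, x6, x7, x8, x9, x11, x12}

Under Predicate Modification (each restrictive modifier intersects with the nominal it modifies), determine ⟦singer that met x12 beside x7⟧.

⟦that met x12⟧ = {x : ⟨x, x12⟩ ∈ ⟦met⟧} = {x2, x6, x7, x10, x11, x12}
⟦beside x7⟧ = {x : ⟨x, x7⟩ ∈ ⟦beside⟧} = {x1, x2, x3, x5, x7, x8, x9, x12}
⟦singer⟧ = {x2, x4, x5, x7, x8, x9, x10, x11, x12}
… ∩ ⟦that met x12⟧ = {x2, x4, x5, x7, x8, x9, x10, x11, x12} ∩ {x2, x6, x7, x10, x11, x12} = {x2, x7, x10, x11, x12}
… ∩ ⟦beside x7⟧ = {x2, x7, x10, x11, x12} ∩ {x1, x2, x3, x5, x7, x8, x9, x12} = {x2, x7, x12}
So ⟦singer that met x12 beside x7⟧ = {x2, x7, x12}.

{x2, x7, x12}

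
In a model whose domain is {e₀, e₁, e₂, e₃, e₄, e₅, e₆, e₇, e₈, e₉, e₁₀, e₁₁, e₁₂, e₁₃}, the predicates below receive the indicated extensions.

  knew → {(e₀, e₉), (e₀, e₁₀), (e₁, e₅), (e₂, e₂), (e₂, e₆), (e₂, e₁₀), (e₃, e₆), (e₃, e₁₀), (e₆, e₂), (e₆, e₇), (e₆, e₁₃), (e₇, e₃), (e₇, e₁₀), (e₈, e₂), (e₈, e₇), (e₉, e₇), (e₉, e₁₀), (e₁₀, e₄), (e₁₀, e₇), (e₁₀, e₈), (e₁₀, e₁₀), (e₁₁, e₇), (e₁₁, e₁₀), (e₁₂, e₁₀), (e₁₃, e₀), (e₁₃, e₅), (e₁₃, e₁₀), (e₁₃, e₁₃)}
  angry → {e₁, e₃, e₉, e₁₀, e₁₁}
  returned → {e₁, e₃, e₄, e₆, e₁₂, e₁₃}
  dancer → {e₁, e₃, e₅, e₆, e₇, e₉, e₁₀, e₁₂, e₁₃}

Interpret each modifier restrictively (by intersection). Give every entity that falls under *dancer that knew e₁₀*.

⟦that knew e₁₀⟧ = {x : ⟨x, e₁₀⟩ ∈ ⟦knew⟧} = {e₀, e₂, e₃, e₇, e₉, e₁₀, e₁₁, e₁₂, e₁₃}
⟦dancer⟧ = {e₁, e₃, e₅, e₆, e₇, e₉, e₁₀, e₁₂, e₁₃}
… ∩ ⟦that knew e₁₀⟧ = {e₁, e₃, e₅, e₆, e₇, e₉, e₁₀, e₁₂, e₁₃} ∩ {e₀, e₂, e₃, e₇, e₉, e₁₀, e₁₁, e₁₂, e₁₃} = {e₃, e₇, e₉, e₁₀, e₁₂, e₁₃}
So ⟦dancer that knew e₁₀⟧ = {e₃, e₇, e₉, e₁₀, e₁₂, e₁₃}.

{e₃, e₇, e₉, e₁₀, e₁₂, e₁₃}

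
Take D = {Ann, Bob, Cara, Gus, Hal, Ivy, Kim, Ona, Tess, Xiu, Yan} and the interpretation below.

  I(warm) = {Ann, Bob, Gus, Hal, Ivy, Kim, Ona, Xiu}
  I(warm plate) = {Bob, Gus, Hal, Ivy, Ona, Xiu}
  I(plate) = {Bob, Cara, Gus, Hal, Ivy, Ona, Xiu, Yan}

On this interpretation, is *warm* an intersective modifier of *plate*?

yes

⟦warm⟧ ∩ ⟦plate⟧ = {Ann, Bob, Gus, Hal, Ivy, Kim, Ona, Xiu} ∩ {Bob, Cara, Gus, Hal, Ivy, Ona, Xiu, Yan} = {Bob, Gus, Hal, Ivy, Ona, Xiu}
Observed ⟦warm plate⟧ = {Bob, Gus, Hal, Ivy, Ona, Xiu}.
These coincide, so the modifier is intersective here.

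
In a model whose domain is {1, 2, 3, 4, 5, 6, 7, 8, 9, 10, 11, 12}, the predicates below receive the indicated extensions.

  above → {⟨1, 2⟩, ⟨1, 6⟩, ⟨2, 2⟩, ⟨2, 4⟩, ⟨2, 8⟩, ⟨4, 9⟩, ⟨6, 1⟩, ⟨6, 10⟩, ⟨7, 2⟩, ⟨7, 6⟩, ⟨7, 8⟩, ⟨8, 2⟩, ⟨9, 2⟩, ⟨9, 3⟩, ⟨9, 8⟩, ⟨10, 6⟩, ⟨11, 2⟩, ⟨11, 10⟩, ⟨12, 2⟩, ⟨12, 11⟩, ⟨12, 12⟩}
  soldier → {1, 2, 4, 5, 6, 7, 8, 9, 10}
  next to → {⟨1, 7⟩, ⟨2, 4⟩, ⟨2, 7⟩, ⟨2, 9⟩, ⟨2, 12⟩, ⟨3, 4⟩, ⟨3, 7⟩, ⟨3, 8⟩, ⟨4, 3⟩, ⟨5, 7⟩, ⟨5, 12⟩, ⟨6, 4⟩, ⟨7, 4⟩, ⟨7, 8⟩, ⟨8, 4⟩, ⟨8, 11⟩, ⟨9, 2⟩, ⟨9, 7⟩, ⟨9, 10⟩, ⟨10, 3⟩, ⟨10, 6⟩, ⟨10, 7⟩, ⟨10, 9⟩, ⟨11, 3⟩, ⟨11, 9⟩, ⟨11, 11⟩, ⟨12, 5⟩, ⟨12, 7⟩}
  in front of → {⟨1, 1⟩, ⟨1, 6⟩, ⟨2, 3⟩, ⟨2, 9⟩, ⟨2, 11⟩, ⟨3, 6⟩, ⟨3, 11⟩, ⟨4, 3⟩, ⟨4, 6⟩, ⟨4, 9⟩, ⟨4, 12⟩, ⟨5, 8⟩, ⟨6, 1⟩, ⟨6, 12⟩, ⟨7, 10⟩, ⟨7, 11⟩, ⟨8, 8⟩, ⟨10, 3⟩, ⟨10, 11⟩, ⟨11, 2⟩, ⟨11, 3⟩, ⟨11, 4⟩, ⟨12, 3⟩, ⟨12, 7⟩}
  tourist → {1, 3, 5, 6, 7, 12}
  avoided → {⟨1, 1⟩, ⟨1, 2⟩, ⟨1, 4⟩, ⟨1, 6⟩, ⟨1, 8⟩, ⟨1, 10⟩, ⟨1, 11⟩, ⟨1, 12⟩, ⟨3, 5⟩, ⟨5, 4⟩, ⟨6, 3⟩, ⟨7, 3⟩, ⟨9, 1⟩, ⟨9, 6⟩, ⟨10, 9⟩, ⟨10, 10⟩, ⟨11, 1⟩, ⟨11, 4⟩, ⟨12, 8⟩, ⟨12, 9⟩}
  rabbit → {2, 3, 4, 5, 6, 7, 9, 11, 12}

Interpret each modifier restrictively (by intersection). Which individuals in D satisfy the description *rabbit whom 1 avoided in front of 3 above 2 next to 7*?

⟦whom 1 avoided⟧ = {x : ⟨1, x⟩ ∈ ⟦avoided⟧} = {1, 2, 4, 6, 8, 10, 11, 12}
⟦in front of 3⟧ = {x : ⟨x, 3⟩ ∈ ⟦in front of⟧} = {2, 4, 10, 11, 12}
⟦above 2⟧ = {x : ⟨x, 2⟩ ∈ ⟦above⟧} = {1, 2, 7, 8, 9, 11, 12}
⟦next to 7⟧ = {x : ⟨x, 7⟩ ∈ ⟦next to⟧} = {1, 2, 3, 5, 9, 10, 12}
⟦rabbit⟧ = {2, 3, 4, 5, 6, 7, 9, 11, 12}
… ∩ ⟦whom 1 avoided⟧ = {2, 3, 4, 5, 6, 7, 9, 11, 12} ∩ {1, 2, 4, 6, 8, 10, 11, 12} = {2, 4, 6, 11, 12}
… ∩ ⟦in front of 3⟧ = {2, 4, 6, 11, 12} ∩ {2, 4, 10, 11, 12} = {2, 4, 11, 12}
… ∩ ⟦above 2⟧ = {2, 4, 11, 12} ∩ {1, 2, 7, 8, 9, 11, 12} = {2, 11, 12}
… ∩ ⟦next to 7⟧ = {2, 11, 12} ∩ {1, 2, 3, 5, 9, 10, 12} = {2, 12}
So ⟦rabbit whom 1 avoided in front of 3 above 2 next to 7⟧ = {2, 12}.

{2, 12}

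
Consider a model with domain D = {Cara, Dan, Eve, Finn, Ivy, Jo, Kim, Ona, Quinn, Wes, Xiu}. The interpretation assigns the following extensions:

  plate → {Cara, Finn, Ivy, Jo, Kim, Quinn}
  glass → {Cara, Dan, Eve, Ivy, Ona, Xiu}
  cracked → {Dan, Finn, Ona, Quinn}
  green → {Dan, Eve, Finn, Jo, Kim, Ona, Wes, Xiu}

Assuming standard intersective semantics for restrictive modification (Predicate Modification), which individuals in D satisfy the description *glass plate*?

{Cara, Ivy}

⟦plate⟧ = {Cara, Finn, Ivy, Jo, Kim, Quinn}
… ∩ ⟦glass⟧ = {Cara, Finn, Ivy, Jo, Kim, Quinn} ∩ {Cara, Dan, Eve, Ivy, Ona, Xiu} = {Cara, Ivy}
So ⟦glass plate⟧ = {Cara, Ivy}.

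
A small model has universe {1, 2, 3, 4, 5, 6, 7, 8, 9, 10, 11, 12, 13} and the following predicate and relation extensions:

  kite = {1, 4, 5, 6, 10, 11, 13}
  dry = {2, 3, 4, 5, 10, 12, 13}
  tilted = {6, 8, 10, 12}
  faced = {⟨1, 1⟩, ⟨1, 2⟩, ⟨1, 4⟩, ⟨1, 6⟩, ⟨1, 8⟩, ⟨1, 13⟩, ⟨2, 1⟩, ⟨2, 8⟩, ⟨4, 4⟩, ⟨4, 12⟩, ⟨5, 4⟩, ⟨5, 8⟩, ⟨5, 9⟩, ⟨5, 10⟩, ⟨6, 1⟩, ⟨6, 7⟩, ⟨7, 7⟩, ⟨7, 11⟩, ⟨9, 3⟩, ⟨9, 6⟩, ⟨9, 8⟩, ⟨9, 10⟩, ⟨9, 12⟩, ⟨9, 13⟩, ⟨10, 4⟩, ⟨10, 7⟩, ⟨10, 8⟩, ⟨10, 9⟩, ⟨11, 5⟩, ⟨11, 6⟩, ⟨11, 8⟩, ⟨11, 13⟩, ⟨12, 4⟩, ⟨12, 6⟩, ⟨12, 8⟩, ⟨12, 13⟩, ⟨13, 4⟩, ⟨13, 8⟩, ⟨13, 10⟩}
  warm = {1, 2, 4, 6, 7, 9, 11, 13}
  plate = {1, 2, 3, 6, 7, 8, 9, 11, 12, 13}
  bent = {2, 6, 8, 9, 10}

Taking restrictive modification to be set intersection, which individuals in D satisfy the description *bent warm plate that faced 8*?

{2, 9}

⟦that faced 8⟧ = {x : ⟨x, 8⟩ ∈ ⟦faced⟧} = {1, 2, 5, 9, 10, 11, 12, 13}
⟦plate⟧ = {1, 2, 3, 6, 7, 8, 9, 11, 12, 13}
… ∩ ⟦that faced 8⟧ = {1, 2, 3, 6, 7, 8, 9, 11, 12, 13} ∩ {1, 2, 5, 9, 10, 11, 12, 13} = {1, 2, 9, 11, 12, 13}
… ∩ ⟦bent⟧ = {1, 2, 9, 11, 12, 13} ∩ {2, 6, 8, 9, 10} = {2, 9}
… ∩ ⟦warm⟧ = {2, 9} ∩ {1, 2, 4, 6, 7, 9, 11, 13} = {2, 9}
So ⟦bent warm plate that faced 8⟧ = {2, 9}.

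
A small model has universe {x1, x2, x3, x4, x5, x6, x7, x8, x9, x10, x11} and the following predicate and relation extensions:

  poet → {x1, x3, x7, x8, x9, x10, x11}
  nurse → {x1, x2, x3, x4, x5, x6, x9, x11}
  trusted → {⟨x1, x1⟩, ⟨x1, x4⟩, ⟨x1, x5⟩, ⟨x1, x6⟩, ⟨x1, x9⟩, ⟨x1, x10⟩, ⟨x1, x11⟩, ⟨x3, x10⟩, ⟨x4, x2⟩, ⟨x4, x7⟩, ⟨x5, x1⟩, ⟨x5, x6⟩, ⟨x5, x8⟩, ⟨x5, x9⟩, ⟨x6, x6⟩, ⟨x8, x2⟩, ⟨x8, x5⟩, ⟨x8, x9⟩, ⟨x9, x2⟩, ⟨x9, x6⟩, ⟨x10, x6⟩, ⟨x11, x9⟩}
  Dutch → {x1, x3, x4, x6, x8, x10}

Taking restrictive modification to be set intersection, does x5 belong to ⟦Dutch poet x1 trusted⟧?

no

⟦x1 trusted⟧ = {x : ⟨x1, x⟩ ∈ ⟦trusted⟧} = {x1, x4, x5, x6, x9, x10, x11}
⟦poet⟧ = {x1, x3, x7, x8, x9, x10, x11}
… ∩ ⟦x1 trusted⟧ = {x1, x3, x7, x8, x9, x10, x11} ∩ {x1, x4, x5, x6, x9, x10, x11} = {x1, x9, x10, x11}
… ∩ ⟦Dutch⟧ = {x1, x9, x10, x11} ∩ {x1, x3, x4, x6, x8, x10} = {x1, x10}
⟦Dutch poet x1 trusted⟧ = {x1, x10}; x5 ∉ this set.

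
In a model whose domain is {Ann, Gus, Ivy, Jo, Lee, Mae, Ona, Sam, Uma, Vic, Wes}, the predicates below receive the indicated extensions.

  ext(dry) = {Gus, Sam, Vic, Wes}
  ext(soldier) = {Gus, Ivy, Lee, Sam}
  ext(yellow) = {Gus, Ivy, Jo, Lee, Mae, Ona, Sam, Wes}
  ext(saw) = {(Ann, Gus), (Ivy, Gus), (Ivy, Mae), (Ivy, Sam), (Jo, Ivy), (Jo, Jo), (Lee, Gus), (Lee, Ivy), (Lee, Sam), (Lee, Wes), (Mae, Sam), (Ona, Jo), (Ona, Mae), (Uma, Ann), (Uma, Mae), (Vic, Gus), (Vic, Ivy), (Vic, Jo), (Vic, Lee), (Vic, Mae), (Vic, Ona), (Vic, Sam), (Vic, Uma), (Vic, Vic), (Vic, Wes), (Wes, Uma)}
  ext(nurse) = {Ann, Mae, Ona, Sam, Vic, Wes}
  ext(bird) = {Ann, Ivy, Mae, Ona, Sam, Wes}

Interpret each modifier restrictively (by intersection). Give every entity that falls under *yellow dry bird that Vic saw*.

{Sam, Wes}

⟦that Vic saw⟧ = {x : ⟨Vic, x⟩ ∈ ⟦saw⟧} = {Gus, Ivy, Jo, Lee, Mae, Ona, Sam, Uma, Vic, Wes}
⟦bird⟧ = {Ann, Ivy, Mae, Ona, Sam, Wes}
… ∩ ⟦that Vic saw⟧ = {Ann, Ivy, Mae, Ona, Sam, Wes} ∩ {Gus, Ivy, Jo, Lee, Mae, Ona, Sam, Uma, Vic, Wes} = {Ivy, Mae, Ona, Sam, Wes}
… ∩ ⟦yellow⟧ = {Ivy, Mae, Ona, Sam, Wes} ∩ {Gus, Ivy, Jo, Lee, Mae, Ona, Sam, Wes} = {Ivy, Mae, Ona, Sam, Wes}
… ∩ ⟦dry⟧ = {Ivy, Mae, Ona, Sam, Wes} ∩ {Gus, Sam, Vic, Wes} = {Sam, Wes}
So ⟦yellow dry bird that Vic saw⟧ = {Sam, Wes}.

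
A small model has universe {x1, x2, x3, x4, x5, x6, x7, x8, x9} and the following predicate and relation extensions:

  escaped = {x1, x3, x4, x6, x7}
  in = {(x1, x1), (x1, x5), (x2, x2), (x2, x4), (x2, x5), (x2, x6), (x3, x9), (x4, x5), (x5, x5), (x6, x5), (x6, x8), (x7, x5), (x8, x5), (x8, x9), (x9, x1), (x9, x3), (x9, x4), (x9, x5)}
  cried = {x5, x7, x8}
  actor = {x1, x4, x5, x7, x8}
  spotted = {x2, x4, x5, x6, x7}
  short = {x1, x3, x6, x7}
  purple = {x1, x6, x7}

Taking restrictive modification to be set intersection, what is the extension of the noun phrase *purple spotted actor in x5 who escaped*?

⟦in x5⟧ = {x : ⟨x, x5⟩ ∈ ⟦in⟧} = {x1, x2, x4, x5, x6, x7, x8, x9}
⟦who escaped⟧ = ⟦escaped⟧ = {x1, x3, x4, x6, x7}
⟦actor⟧ = {x1, x4, x5, x7, x8}
… ∩ ⟦in x5⟧ = {x1, x4, x5, x7, x8} ∩ {x1, x2, x4, x5, x6, x7, x8, x9} = {x1, x4, x5, x7, x8}
… ∩ ⟦who escaped⟧ = {x1, x4, x5, x7, x8} ∩ {x1, x3, x4, x6, x7} = {x1, x4, x7}
… ∩ ⟦purple⟧ = {x1, x4, x7} ∩ {x1, x6, x7} = {x1, x7}
… ∩ ⟦spotted⟧ = {x1, x7} ∩ {x2, x4, x5, x6, x7} = {x7}
So ⟦purple spotted actor in x5 who escaped⟧ = {x7}.

{x7}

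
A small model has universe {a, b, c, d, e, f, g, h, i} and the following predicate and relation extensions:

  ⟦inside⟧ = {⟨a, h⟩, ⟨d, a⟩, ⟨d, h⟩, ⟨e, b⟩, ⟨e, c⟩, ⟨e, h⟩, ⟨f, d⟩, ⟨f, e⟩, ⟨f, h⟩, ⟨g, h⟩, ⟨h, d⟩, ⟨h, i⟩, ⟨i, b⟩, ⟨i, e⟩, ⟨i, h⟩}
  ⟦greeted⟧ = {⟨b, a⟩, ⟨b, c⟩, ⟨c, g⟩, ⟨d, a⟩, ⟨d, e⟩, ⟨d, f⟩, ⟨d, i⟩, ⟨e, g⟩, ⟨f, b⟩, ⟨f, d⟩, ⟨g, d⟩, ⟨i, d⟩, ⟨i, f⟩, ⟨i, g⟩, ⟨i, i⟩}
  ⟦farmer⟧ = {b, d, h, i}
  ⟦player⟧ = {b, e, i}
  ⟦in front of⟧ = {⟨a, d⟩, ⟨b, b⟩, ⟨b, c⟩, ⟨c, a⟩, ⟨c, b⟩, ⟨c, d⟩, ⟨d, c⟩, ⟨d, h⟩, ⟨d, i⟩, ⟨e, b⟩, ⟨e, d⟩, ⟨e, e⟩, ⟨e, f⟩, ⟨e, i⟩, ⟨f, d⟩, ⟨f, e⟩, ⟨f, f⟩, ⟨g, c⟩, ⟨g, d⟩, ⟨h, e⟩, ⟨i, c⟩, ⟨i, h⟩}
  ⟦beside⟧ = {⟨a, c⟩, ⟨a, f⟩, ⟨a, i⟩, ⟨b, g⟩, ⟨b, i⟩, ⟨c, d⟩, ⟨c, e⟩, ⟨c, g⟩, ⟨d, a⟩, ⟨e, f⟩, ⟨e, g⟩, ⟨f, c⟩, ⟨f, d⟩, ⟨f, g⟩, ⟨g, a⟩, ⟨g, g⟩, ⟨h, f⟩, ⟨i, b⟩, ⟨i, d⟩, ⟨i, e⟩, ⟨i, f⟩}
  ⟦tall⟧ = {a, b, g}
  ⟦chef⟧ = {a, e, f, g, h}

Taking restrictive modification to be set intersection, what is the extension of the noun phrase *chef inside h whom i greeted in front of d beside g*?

⟦inside h⟧ = {x : ⟨x, h⟩ ∈ ⟦inside⟧} = {a, d, e, f, g, i}
⟦whom i greeted⟧ = {x : ⟨i, x⟩ ∈ ⟦greeted⟧} = {d, f, g, i}
⟦in front of d⟧ = {x : ⟨x, d⟩ ∈ ⟦in front of⟧} = {a, c, e, f, g}
⟦beside g⟧ = {x : ⟨x, g⟩ ∈ ⟦beside⟧} = {b, c, e, f, g}
⟦chef⟧ = {a, e, f, g, h}
… ∩ ⟦inside h⟧ = {a, e, f, g, h} ∩ {a, d, e, f, g, i} = {a, e, f, g}
… ∩ ⟦whom i greeted⟧ = {a, e, f, g} ∩ {d, f, g, i} = {f, g}
… ∩ ⟦in front of d⟧ = {f, g} ∩ {a, c, e, f, g} = {f, g}
… ∩ ⟦beside g⟧ = {f, g} ∩ {b, c, e, f, g} = {f, g}
So ⟦chef inside h whom i greeted in front of d beside g⟧ = {f, g}.

{f, g}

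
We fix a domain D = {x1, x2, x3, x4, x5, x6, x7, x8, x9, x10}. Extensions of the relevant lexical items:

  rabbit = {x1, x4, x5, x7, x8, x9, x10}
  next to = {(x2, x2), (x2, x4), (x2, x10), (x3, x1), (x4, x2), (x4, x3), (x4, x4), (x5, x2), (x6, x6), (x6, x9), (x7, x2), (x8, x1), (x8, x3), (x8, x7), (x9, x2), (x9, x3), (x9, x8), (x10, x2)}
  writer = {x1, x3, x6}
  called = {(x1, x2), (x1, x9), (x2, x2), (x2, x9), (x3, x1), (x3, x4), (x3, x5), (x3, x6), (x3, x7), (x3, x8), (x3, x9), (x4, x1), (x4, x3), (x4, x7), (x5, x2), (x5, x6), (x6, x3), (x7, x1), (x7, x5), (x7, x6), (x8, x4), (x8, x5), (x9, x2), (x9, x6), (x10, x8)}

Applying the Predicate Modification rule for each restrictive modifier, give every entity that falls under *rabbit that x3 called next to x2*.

{x4, x5, x7, x9}

⟦that x3 called⟧ = {x : ⟨x3, x⟩ ∈ ⟦called⟧} = {x1, x4, x5, x6, x7, x8, x9}
⟦next to x2⟧ = {x : ⟨x, x2⟩ ∈ ⟦next to⟧} = {x2, x4, x5, x7, x9, x10}
⟦rabbit⟧ = {x1, x4, x5, x7, x8, x9, x10}
… ∩ ⟦that x3 called⟧ = {x1, x4, x5, x7, x8, x9, x10} ∩ {x1, x4, x5, x6, x7, x8, x9} = {x1, x4, x5, x7, x8, x9}
… ∩ ⟦next to x2⟧ = {x1, x4, x5, x7, x8, x9} ∩ {x2, x4, x5, x7, x9, x10} = {x4, x5, x7, x9}
So ⟦rabbit that x3 called next to x2⟧ = {x4, x5, x7, x9}.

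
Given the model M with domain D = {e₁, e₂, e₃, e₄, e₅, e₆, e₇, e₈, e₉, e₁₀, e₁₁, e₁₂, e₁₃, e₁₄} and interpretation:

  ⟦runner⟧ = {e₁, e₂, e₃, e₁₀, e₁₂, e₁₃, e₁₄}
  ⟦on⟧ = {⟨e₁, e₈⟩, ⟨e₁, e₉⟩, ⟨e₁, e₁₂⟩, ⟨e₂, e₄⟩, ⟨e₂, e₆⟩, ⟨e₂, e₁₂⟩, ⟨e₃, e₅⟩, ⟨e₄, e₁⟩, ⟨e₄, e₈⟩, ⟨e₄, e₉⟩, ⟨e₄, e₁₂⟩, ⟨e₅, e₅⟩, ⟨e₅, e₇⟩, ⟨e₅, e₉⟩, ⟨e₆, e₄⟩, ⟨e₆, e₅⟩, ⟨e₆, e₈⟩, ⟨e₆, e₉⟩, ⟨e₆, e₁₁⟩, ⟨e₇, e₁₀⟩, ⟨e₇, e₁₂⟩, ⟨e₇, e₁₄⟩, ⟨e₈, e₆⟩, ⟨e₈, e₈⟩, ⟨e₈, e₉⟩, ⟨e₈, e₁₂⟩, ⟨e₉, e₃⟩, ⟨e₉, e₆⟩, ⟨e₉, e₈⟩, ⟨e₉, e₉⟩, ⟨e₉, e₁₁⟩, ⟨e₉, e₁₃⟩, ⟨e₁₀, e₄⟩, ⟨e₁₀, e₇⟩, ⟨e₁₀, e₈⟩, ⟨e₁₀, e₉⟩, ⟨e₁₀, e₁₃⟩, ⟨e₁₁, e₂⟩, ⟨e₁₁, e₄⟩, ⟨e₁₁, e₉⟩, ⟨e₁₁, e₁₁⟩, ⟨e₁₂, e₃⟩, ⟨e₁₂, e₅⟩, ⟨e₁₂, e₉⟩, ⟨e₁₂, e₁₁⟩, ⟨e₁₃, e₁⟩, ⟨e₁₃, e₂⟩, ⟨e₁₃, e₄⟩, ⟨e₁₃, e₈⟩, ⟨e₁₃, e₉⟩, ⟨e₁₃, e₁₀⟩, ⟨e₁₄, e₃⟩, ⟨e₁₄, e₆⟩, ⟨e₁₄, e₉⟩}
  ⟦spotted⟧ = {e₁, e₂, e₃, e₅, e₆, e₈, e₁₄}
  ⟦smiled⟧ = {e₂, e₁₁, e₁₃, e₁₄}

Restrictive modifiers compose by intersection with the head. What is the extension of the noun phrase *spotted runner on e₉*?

⟦on e₉⟧ = {x : ⟨x, e₉⟩ ∈ ⟦on⟧} = {e₁, e₄, e₅, e₆, e₈, e₉, e₁₀, e₁₁, e₁₂, e₁₃, e₁₄}
⟦runner⟧ = {e₁, e₂, e₃, e₁₀, e₁₂, e₁₃, e₁₄}
… ∩ ⟦on e₉⟧ = {e₁, e₂, e₃, e₁₀, e₁₂, e₁₃, e₁₄} ∩ {e₁, e₄, e₅, e₆, e₈, e₉, e₁₀, e₁₁, e₁₂, e₁₃, e₁₄} = {e₁, e₁₀, e₁₂, e₁₃, e₁₄}
… ∩ ⟦spotted⟧ = {e₁, e₁₀, e₁₂, e₁₃, e₁₄} ∩ {e₁, e₂, e₃, e₅, e₆, e₈, e₁₄} = {e₁, e₁₄}
So ⟦spotted runner on e₉⟧ = {e₁, e₁₄}.

{e₁, e₁₄}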